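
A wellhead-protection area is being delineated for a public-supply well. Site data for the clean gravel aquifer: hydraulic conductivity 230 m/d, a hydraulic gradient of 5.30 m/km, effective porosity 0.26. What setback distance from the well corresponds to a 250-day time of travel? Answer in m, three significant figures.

1170 m

Specific discharge q = 230 × 0.0053 = 1.219 m/d
v_s = q/n_e = 1.219/0.26 = 4.688 m/d
L = v × T = 4.688 × 250 = 1172 m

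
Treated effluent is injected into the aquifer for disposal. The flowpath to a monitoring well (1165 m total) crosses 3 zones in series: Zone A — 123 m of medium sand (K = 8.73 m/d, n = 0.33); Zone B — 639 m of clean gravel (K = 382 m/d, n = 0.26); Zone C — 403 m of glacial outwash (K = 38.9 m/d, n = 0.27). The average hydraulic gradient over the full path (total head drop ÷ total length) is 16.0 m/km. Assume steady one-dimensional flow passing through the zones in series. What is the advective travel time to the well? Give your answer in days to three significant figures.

442 days

Steady 1-D flow in series ⇒ the Darcy flux q is identical in every zone and the zone head losses add (resistances L/K in series).
Σ(L/K) = 123/8.73 + 639/382 + 403/38.9 = 14.09 + 1.673 + 10.36 = 26.12 d
K_eq = L_total / Σ(L/K) = 1165 / 26.12 = 44.60 m/d
q = K_eq · i = 44.60 × 0.016 = 0.7136 m/d (same in every zone)
Zone A: v = q/n = 0.7136/0.33 = 2.162 m/d → t_A = 123/2.162 = 56.88 d
Zone B: v = q/n = 0.7136/0.26 = 2.745 m/d → t_B = 639/2.745 = 232.8 d
Zone C: v = q/n = 0.7136/0.27 = 2.643 m/d → t_C = 403/2.643 = 152.5 d
Total t = 56.88 + 232.8 + 152.5 = 442.2 d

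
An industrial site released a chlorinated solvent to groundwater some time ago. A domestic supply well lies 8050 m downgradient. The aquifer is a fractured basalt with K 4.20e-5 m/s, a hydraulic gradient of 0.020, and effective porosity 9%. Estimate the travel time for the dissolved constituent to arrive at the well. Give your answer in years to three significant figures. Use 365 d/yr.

27.3 years

K = 4.20e-5 m/s × 86400 s/d = 3.629 m/d
Darcy flux q = K·i = 3.629 × 0.020 = 0.07258 m/d
v_s = q/n_e = 0.07258/0.09 = 0.8064 m/d
t = L / v = 8050 / 0.8064 = 9983 d
   = 9983 / 365 = 27.3 yr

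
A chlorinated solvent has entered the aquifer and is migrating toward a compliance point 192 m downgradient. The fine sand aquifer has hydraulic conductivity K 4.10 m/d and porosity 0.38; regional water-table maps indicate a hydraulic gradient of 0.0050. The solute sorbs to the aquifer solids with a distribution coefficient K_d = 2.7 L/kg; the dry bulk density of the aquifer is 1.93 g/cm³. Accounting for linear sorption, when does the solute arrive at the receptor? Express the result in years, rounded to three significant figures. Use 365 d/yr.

q = Ki = 4.10 × 0.0050 = 0.02050 m/d
Seepage velocity v = q / n = 0.02050 / 0.38 = 0.05395 m/d
Retardation R = 1 + ρ_b·K_d/n = 1 + 1.93×2.7/0.38 = 14.71
Contaminant velocity v_c = v/R = 0.05395/14.71 = 0.003667 m/d
t = L/v_c = 192/0.003667 = 52360 d
   = 52360/365 = 143 yr

143 years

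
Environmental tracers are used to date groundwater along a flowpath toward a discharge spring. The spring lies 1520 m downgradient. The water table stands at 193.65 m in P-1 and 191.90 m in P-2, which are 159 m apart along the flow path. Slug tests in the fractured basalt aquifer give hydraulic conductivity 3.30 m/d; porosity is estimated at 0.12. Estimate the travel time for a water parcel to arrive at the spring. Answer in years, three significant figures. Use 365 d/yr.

13.8 years

Hydraulic gradient i = (193.65 − 191.90) / 159 = 1.75 / 159 = 0.01101
Specific discharge q = 3.30 × 0.01101 = 0.03632 m/d
v_s = q/n_e = 0.03632/0.12 = 0.3027 m/d
t = L / v = 1520 / 0.3027 = 5022 d
   = 5022 / 365 = 13.8 yr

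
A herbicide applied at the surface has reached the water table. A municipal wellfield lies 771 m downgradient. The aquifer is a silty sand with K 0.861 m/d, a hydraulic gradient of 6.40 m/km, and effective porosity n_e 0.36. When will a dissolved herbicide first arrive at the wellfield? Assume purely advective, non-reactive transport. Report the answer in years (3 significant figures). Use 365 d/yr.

138 years

Darcy flux q = K·i = 0.861 × 0.0064 = 0.005510 m/d
Seepage velocity v = q / n = 0.005510 / 0.36 = 0.01531 m/d
t = L / v = 771 / 0.01531 = 50370 d
   = 50370 / 365 = 138 yr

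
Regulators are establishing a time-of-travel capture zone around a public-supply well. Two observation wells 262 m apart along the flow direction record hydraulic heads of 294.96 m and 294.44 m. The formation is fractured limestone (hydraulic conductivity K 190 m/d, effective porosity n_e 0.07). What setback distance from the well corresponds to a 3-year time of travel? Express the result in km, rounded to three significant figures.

5.90 km

Hydraulic gradient i = (294.96 − 294.44) / 262 = 0.52 / 262 = 0.001985
Darcy flux q = K·i = 190 × 0.001985 = 0.3771 m/d
v = Ki/n = 190·0.001985/0.07 = 5.387 m/d
T = 3 yr × 365 = 1095 d
L = v × T = 5.387 × 1095 = 5899 m
   = 5.90 km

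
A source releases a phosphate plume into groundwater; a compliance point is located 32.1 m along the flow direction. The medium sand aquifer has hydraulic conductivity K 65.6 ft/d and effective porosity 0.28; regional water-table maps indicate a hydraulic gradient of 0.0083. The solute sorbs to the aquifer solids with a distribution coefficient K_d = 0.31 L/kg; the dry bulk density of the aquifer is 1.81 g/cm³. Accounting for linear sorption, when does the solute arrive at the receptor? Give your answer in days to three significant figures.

K = 65.6 ft/d × 0.3048 = 19.99 m/d
q = Ki = 19.99 × 0.0083 = 0.1660 m/d
v_s = q/n_e = 0.1660/0.28 = 0.5927 m/d
Retardation R = 1 + ρ_b·K_d/n = 1 + 1.81×0.31/0.28 = 3.004
Contaminant velocity v_c = v/R = 0.5927/3.004 = 0.1973 m/d
t = L/v_c = 32.1/0.1973 = 162.7 d

163 days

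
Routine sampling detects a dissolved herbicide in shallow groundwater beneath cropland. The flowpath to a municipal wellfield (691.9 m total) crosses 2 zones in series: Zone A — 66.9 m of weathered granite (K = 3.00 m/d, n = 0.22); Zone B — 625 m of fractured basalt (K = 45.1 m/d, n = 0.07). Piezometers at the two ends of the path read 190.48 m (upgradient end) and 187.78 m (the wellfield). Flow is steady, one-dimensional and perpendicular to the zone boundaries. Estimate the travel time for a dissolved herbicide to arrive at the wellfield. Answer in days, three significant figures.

783 days

Total head drop ΔH = 190.48 − 187.78 = 2.70 m
Continuity: the same q passes through each zone, so ΔH = q·Σ(L_j/K_j) — the zones act as resistances in series.
Σ(L/K) = 66.9/3.00 + 625/45.1 = 22.30 + 13.86 = 36.16 d
q = ΔH / Σ(L/K) = 2.70 / 36.16 = 0.07467 m/d (same in every zone)
Zone A: v = q/n = 0.07467/0.22 = 0.3394 m/d → t_A = 66.9/0.3394 = 197.1 d
Zone B: v = q/n = 0.07467/0.07 = 1.067 m/d → t_B = 625/1.067 = 585.9 d
Total t = 197.1 + 585.9 = 783.0 d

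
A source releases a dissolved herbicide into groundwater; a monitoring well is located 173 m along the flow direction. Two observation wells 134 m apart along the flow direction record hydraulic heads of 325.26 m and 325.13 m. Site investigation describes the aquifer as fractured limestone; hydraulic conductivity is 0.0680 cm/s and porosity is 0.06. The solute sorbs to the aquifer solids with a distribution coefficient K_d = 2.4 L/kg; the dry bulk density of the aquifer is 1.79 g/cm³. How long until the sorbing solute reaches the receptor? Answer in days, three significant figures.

Hydraulic gradient i = (325.26 − 325.13) / 134 = 0.13 / 134 = 9.701e-4
K = 0.0680 cm/s × 864 = 58.75 m/d
Darcy flux q = K·i = 58.75 × 9.701e-4 = 0.05700 m/d
v_s = q/n_e = 0.05700/0.06 = 0.9500 m/d
Retardation R = 1 + ρ_b·K_d/n = 1 + 1.79×2.4/0.06 = 72.60
Contaminant velocity v_c = v/R = 0.9500/72.60 = 0.01308 m/d
t = L/v_c = 173/0.01308 = 13220 d

13200 days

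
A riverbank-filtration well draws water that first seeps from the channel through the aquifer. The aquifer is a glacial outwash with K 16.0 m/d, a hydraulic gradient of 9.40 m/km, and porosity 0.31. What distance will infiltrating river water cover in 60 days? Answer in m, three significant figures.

29.1 m

Darcy flux q = K·i = 16.0 × 0.0094 = 0.1504 m/d
Average linear velocity = 0.1504 / 0.31 = 0.4852 m/d
L = v × T = 0.4852 × 60 = 29.11 m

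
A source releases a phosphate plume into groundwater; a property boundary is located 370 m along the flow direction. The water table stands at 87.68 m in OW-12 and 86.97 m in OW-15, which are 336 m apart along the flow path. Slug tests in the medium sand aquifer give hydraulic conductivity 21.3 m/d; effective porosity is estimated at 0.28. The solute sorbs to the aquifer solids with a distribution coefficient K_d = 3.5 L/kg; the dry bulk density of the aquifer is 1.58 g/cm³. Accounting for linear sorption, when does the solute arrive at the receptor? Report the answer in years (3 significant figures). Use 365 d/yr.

131 years

Hydraulic gradient i = (87.68 − 86.97) / 336 = 0.71 / 336 = 0.002113
q = Ki = 21.3 × 0.002113 = 0.04501 m/d
Seepage velocity v = q / n = 0.04501 / 0.28 = 0.1607 m/d
Retardation R = 1 + ρ_b·K_d/n = 1 + 1.58×3.5/0.28 = 20.75
Contaminant velocity v_c = v/R = 0.1607/20.75 = 0.007747 m/d
t = L/v_c = 370/0.007747 = 47760 d
   = 47760/365 = 131 yr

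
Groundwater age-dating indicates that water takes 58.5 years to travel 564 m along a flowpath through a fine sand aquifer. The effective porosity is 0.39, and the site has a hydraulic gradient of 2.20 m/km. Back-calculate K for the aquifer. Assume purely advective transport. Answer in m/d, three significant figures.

4.68 m/d

t = 58.5 years = 21350 d
v = L / t = 564 / 21350 = 0.02641 m/d
K = v · n / i = 0.02641 × 0.39 / 0.0022 = 4.68 m/d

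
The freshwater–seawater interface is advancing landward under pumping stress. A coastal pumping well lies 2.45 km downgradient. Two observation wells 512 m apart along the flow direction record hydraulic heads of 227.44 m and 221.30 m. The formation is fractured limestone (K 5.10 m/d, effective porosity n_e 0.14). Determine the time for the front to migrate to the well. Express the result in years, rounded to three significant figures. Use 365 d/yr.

15.4 years

Hydraulic gradient i = (227.44 − 221.30) / 512 = 6.14 / 512 = 0.01199
Specific discharge q = 5.10 × 0.01199 = 0.06116 m/d
v = Ki/n = 5.10·0.01199/0.14 = 0.4369 m/d
L = 2.45 km = 2450 m
t = L / v = 2450 / 0.4369 = 5608 d
   = 5608 / 365 = 15.4 yr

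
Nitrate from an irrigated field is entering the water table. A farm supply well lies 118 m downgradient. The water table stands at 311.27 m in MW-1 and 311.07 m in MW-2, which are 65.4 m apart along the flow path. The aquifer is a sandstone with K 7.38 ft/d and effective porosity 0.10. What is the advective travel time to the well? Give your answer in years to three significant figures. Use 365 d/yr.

4.70 years

Hydraulic gradient i = (311.27 − 311.07) / 65.4 = 0.20 / 65.4 = 0.003058
K = 7.38 ft/d × 0.3048 = 2.249 m/d
Darcy flux q = K·i = 2.249 × 0.003058 = 0.006879 m/d
v_s = q/n_e = 0.006879/0.10 = 0.06879 m/d
t = L / v = 118 / 0.06879 = 1715 d
   = 1715 / 365 = 4.70 yr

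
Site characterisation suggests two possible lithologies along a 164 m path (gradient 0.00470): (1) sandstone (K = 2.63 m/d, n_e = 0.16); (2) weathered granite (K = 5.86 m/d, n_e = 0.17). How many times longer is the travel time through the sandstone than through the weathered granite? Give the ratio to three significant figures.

Unit 1 (sandstone): v = 2.63×0.0047/0.16 = 0.07726 m/d, t = 164/0.07726 = 2123 d
Unit 2 (weathered granite): v = 5.86×0.0047/0.17 = 0.1620 m/d, t = 164/0.1620 = 1012 d
t(sandstone) / t(weathered granite) = 2123/1012 = 2.10

2.10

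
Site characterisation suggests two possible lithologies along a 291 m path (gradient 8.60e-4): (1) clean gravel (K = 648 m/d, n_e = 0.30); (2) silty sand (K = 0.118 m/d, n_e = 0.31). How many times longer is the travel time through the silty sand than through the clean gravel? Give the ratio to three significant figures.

Unit 1 (clean gravel): v = 648×8.6e-4/0.30 = 1.858 m/d, t = 291/1.858 = 156.7 d
Unit 2 (silty sand): v = 0.118×8.6e-4/0.31 = 3.274e-4 m/d, t = 291/3.274e-4 = 888900 d
t(silty sand) / t(clean gravel) = 888900/156.7 = 5670

5670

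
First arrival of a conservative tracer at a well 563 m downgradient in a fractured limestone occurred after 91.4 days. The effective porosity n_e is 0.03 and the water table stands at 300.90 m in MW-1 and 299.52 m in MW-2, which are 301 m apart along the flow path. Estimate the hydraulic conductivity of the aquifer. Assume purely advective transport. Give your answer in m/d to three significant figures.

Hydraulic gradient i = (300.90 − 299.52) / 301 = 1.38 / 301 = 0.004585
v = L / t = 563 / 91.4 = 6.160 m/d
K = v · n / i = 6.160 × 0.03 / 0.004585 = 40.3 m/d

40.3 m/d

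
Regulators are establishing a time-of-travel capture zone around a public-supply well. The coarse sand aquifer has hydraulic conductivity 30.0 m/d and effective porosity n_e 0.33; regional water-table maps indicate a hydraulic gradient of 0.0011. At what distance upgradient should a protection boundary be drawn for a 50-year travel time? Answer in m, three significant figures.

1830 m

Specific discharge q = 30.0 × 0.0011 = 0.03300 m/d
Average linear velocity = 0.03300 / 0.33 = 0.1000 m/d
T = 50 yr × 365 = 18250 d
L = v × T = 0.1000 × 18250 = 1825 m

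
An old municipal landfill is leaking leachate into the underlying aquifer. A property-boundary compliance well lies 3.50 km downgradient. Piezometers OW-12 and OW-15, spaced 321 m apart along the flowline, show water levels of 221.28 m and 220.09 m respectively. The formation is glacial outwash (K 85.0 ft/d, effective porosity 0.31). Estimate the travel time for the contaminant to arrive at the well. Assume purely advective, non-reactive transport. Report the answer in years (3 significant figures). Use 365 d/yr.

Hydraulic gradient i = (221.28 − 220.09) / 321 = 1.19 / 321 = 0.003707
K = 85.0 ft/d × 0.3048 = 25.91 m/d
q = Ki = 25.91 × 0.003707 = 0.09605 m/d
v = Ki/n = 25.91·0.003707/0.31 = 0.3098 m/d
L = 3.50 km = 3500 m
t = L / v = 3500 / 0.3098 = 11300 d
   = 11300 / 365 = 31.0 yr

31.0 years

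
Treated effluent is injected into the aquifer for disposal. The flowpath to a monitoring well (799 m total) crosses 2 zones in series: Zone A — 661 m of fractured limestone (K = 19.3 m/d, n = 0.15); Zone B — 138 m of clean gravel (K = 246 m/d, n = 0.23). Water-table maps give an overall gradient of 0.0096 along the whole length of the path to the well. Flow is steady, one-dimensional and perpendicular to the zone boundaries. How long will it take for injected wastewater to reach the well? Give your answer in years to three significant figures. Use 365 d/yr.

1.63 years

For zones in series the flux q is common to all zones; the equivalent conductivity is the harmonic (thickness-weighted) mean, K_eq = L_total / Σ(L_j/K_j).
Σ(L/K) = 661/19.3 + 138/246 = 34.25 + 0.5610 = 34.81 d
K_eq = L_total / Σ(L/K) = 799 / 34.81 = 22.95 m/d
q = K_eq · i = 22.95 × 0.0096 = 0.2204 m/d (same in every zone)
Zone A: v = q/n = 0.2204/0.15 = 1.469 m/d → t_A = 661/1.469 = 450.0 d
Zone B: v = q/n = 0.2204/0.23 = 0.9581 m/d → t_B = 138/0.9581 = 144.0 d
Total t = 450.0 + 144.0 = 594.0 d
   = 594.0 / 365 = 1.63 yr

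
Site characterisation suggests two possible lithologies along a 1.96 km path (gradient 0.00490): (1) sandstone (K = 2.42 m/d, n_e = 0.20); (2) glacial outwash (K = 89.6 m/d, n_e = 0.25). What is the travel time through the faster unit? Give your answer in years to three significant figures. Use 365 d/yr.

3.06 years

Unit 1 (sandstone): v = 2.42×0.0049/0.20 = 0.05929 m/d, t = 1960/0.05929 = 33060 d
Unit 2 (glacial outwash): v = 89.6×0.0049/0.25 = 1.756 m/d, t = 1960/1.756 = 1116 d
Faster: 1116 d / 365 = 3.06 yr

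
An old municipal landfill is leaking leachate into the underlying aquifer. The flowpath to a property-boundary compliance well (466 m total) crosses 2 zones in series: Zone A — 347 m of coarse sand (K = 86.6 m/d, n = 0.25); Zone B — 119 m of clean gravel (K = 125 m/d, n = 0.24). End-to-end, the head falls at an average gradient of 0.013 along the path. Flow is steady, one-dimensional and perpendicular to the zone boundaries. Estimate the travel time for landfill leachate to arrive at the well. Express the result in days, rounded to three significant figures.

94.4 days

For zones in series the flux q is common to all zones; the equivalent conductivity is the harmonic (thickness-weighted) mean, K_eq = L_total / Σ(L_j/K_j).
Σ(L/K) = 347/86.6 + 119/125 = 4.007 + 0.9520 = 4.959 d
K_eq = L_total / Σ(L/K) = 466 / 4.959 = 93.97 m/d
q = K_eq · i = 93.97 × 0.013 = 1.222 m/d (same in every zone)
Zone A: v = q/n = 1.222/0.25 = 4.887 m/d → t_A = 347/4.887 = 71.01 d
Zone B: v = q/n = 1.222/0.24 = 5.090 m/d → t_B = 119/5.090 = 23.38 d
Total t = 71.01 + 23.38 = 94.39 d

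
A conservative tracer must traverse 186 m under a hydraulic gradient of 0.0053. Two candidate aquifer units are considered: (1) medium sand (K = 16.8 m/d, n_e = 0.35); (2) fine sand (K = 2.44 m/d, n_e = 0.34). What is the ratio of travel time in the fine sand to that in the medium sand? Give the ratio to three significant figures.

6.69

Unit 1 (medium sand): v = 16.8×0.0053/0.35 = 0.2544 m/d, t = 186/0.2544 = 731.1 d
Unit 2 (fine sand): v = 2.44×0.0053/0.34 = 0.03804 m/d, t = 186/0.03804 = 4890 d
t(fine sand) / t(medium sand) = 4890/731.1 = 6.69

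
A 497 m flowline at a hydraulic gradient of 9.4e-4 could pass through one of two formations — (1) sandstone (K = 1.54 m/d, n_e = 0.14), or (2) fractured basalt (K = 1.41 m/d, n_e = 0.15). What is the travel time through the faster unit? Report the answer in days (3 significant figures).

48100 days

Unit 1 (sandstone): v = 1.54×9.4e-4/0.14 = 0.01034 m/d, t = 497/0.01034 = 48070 d
Unit 2 (fractured basalt): v = 1.41×9.4e-4/0.15 = 0.008836 m/d, t = 497/0.008836 = 56250 d
Faster unit: t = 48100 d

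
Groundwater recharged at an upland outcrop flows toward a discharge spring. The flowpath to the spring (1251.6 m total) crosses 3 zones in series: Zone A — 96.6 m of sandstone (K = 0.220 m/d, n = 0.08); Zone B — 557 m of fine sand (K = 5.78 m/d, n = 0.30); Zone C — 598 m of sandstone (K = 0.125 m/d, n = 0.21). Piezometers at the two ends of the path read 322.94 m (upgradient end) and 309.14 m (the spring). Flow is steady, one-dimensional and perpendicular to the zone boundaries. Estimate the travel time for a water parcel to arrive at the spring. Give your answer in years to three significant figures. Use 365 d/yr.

Total head drop ΔH = 322.94 − 309.14 = 13.80 m
Steady 1-D flow in series ⇒ the Darcy flux q is identical in every zone and the zone head losses add (resistances L/K in series).
Σ(L/K) = 96.6/0.220 + 557/5.78 + 598/0.125 = 439.1 + 96.37 + 4784 = 5319 d
q = ΔH / Σ(L/K) = 13.80 / 5319 = 0.002594 m/d (same in every zone)
Zone A: v = q/n = 0.002594/0.08 = 0.03243 m/d → t_A = 96.6/0.03243 = 2979 d
Zone B: v = q/n = 0.002594/0.30 = 0.008647 m/d → t_B = 557/0.008647 = 64410 d
Zone C: v = q/n = 0.002594/0.21 = 0.01235 m/d → t_C = 598/0.01235 = 48410 d
Total t = 2979 + 64410 + 48410 = 115800 d
   = 115800 / 365 = 317 yr

317 years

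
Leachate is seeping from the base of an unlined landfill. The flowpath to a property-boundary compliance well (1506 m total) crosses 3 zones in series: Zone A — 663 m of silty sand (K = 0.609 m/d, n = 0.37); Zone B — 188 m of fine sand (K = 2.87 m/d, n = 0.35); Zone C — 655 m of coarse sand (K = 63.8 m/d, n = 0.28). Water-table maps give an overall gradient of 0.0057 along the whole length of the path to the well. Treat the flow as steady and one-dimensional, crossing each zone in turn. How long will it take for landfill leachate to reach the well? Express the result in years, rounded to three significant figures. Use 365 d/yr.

Continuity: the same q passes through each zone, so ΔH = q·Σ(L_j/K_j) — the zones act as resistances in series.
Σ(L/K) = 663/0.609 + 188/2.87 + 655/63.8 = 1089 + 65.51 + 10.27 = 1164 d
K_eq = L_total / Σ(L/K) = 1506 / 1164 = 1.293 m/d
q = K_eq · i = 1.293 × 0.0057 = 0.007372 m/d (same in every zone)
Zone A: v = q/n = 0.007372/0.37 = 0.01992 m/d → t_A = 663/0.01992 = 33280 d
Zone B: v = q/n = 0.007372/0.35 = 0.02106 m/d → t_B = 188/0.02106 = 8926 d
Zone C: v = q/n = 0.007372/0.28 = 0.02633 m/d → t_C = 655/0.02633 = 24880 d
Total t = 33280 + 8926 + 24880 = 67080 d
   = 67080 / 365 = 184 yr

184 years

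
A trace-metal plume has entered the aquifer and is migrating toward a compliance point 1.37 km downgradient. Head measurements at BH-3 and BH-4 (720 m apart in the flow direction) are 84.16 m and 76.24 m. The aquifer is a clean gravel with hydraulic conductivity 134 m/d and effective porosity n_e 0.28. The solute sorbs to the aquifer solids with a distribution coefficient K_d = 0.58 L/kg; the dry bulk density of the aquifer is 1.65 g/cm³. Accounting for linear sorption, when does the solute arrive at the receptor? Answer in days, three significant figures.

1150 days

Hydraulic gradient i = (84.16 − 76.24) / 720 = 7.92 / 720 = 0.01100
q = Ki = 134 × 0.01100 = 1.474 m/d
v = Ki/n = 134·0.01100/0.28 = 5.264 m/d
Retardation R = 1 + ρ_b·K_d/n = 1 + 1.65×0.58/0.28 = 4.418
Contaminant velocity v_c = v/R = 5.264/4.418 = 1.192 m/d
L = 1.37 km = 1370 m
t = L/v_c = 1370/1.192 = 1150 d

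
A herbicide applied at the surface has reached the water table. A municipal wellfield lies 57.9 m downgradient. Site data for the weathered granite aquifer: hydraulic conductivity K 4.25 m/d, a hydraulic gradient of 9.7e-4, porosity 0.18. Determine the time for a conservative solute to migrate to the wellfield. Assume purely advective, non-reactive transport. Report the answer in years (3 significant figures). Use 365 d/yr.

Specific discharge q = 4.25 × 9.7e-4 = 0.004123 m/d
v = Ki/n = 4.25·9.7e-4/0.18 = 0.02290 m/d
t = L / v = 57.9 / 0.02290 = 2528 d
   = 2528 / 365 = 6.93 yr

6.93 years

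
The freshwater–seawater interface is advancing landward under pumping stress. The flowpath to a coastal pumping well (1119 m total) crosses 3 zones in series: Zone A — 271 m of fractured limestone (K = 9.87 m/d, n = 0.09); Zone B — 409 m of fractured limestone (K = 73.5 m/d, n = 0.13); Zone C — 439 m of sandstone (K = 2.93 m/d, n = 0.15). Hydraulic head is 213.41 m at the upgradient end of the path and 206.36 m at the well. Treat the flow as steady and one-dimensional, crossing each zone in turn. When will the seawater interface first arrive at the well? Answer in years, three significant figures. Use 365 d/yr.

Total head drop ΔH = 213.41 − 206.36 = 7.05 m
Steady 1-D flow in series ⇒ the Darcy flux q is identical in every zone and the zone head losses add (resistances L/K in series).
Σ(L/K) = 271/9.87 + 409/73.5 + 439/2.93 = 27.46 + 5.565 + 149.8 = 182.9 d
q = ΔH / Σ(L/K) = 7.05 / 182.9 = 0.03856 m/d (same in every zone)
Zone A: v = q/n = 0.03856/0.09 = 0.4284 m/d → t_A = 271/0.4284 = 632.6 d
Zone B: v = q/n = 0.03856/0.13 = 0.2966 m/d → t_B = 409/0.2966 = 1379 d
Zone C: v = q/n = 0.03856/0.15 = 0.2570 m/d → t_C = 439/0.2570 = 1708 d
Total t = 632.6 + 1379 + 1708 = 3720 d
   = 3720 / 365 = 10.2 yr

10.2 years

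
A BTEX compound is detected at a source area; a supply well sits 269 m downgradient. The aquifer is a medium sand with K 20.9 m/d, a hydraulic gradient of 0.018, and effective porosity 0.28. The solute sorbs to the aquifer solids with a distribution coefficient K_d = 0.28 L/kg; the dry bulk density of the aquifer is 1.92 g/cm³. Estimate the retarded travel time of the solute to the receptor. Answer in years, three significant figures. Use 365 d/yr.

1.60 years

Specific discharge q = 20.9 × 0.018 = 0.3762 m/d
v_s = q/n_e = 0.3762/0.28 = 1.344 m/d
Retardation R = 1 + ρ_b·K_d/n = 1 + 1.92×0.28/0.28 = 2.920
Contaminant velocity v_c = v/R = 1.344/2.920 = 0.4601 m/d
t = L/v_c = 269/0.4601 = 584.6 d
   = 584.6/365 = 1.60 yr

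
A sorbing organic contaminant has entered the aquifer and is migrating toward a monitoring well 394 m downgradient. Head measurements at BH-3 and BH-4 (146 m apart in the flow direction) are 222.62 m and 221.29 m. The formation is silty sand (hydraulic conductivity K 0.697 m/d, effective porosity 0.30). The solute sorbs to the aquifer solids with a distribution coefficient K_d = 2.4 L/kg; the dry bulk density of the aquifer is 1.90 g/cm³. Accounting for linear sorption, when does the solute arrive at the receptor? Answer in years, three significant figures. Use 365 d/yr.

Hydraulic gradient i = (222.62 − 221.29) / 146 = 1.33 / 146 = 0.009110
Specific discharge q = 0.697 × 0.009110 = 0.006349 m/d
Seepage velocity v = q / n = 0.006349 / 0.30 = 0.02116 m/d
Retardation R = 1 + ρ_b·K_d/n = 1 + 1.90×2.4/0.30 = 16.20
Contaminant velocity v_c = v/R = 0.02116/16.20 = 0.001306 m/d
t = L/v_c = 394/0.001306 = 301600 d
   = 301600/365 = 826 yr

826 years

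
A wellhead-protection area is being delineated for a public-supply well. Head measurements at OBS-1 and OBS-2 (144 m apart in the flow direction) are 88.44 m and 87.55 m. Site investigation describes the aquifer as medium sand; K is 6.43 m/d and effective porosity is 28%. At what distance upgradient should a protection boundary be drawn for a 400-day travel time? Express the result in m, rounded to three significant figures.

56.8 m

Hydraulic gradient i = (88.44 − 87.55) / 144 = 0.89 / 144 = 0.006181
Specific discharge q = 6.43 × 0.006181 = 0.03974 m/d
Average linear velocity = 0.03974 / 0.28 = 0.1419 m/d
L = v × T = 0.1419 × 400 = 56.77 m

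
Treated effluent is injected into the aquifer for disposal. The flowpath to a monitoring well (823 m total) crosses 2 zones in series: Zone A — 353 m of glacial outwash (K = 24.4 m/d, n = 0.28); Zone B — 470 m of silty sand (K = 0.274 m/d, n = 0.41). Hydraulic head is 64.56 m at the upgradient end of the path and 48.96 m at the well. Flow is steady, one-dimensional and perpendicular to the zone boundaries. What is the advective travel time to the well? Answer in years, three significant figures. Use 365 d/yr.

88.6 years

Total head drop ΔH = 64.56 − 48.96 = 15.60 m
Continuity: the same q passes through each zone, so ΔH = q·Σ(L_j/K_j) — the zones act as resistances in series.
Σ(L/K) = 353/24.4 + 470/0.274 = 14.47 + 1715 = 1730 d
q = ΔH / Σ(L/K) = 15.60 / 1730 = 0.009018 m/d (same in every zone)
Zone A: v = q/n = 0.009018/0.28 = 0.03221 m/d → t_A = 353/0.03221 = 10960 d
Zone B: v = q/n = 0.009018/0.41 = 0.02200 m/d → t_B = 470/0.02200 = 21370 d
Total t = 10960 + 21370 = 32330 d
   = 32330 / 365 = 88.6 yr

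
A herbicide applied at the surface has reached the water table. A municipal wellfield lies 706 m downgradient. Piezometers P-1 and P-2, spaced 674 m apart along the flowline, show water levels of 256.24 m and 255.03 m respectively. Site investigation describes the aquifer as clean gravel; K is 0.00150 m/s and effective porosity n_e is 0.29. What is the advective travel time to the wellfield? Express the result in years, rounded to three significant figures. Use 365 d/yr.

2.41 years

Hydraulic gradient i = (256.24 − 255.03) / 674 = 1.21 / 674 = 0.001795
K = 0.00150 m/s × 86400 s/d = 129.6 m/d
Darcy flux q = K·i = 129.6 × 0.001795 = 0.2327 m/d
v_s = q/n_e = 0.2327/0.29 = 0.8023 m/d
t = L / v = 706 / 0.8023 = 880.0 d
   = 880.0 / 365 = 2.41 yr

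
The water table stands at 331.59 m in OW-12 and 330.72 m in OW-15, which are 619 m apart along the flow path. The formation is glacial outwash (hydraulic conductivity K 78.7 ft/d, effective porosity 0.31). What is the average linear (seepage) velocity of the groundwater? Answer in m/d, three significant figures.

0.109 m/d

Hydraulic gradient i = (331.59 − 330.72) / 619 = 0.87 / 619 = 0.001405
K = 78.7 ft/d × 0.3048 = 23.99 m/d
Darcy flux q = K·i = 23.99 × 0.001405 = 0.03371 m/d
Average linear velocity = 0.03371 / 0.31 = 0.1088 m/d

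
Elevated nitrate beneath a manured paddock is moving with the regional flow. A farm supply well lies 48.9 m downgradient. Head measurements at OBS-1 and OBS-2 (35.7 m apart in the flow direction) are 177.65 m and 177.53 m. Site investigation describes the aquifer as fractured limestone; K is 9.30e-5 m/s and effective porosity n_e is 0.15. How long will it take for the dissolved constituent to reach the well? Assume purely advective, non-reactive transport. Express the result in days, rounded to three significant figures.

Hydraulic gradient i = (177.65 − 177.53) / 35.7 = 0.12 / 35.7 = 0.003361
K = 9.30e-5 m/s × 86400 s/d = 8.035 m/d
Darcy flux q = K·i = 8.035 × 0.003361 = 0.02701 m/d
v_s = q/n_e = 0.02701/0.15 = 0.1801 m/d
t = L / v = 48.9 / 0.1801 = 271.6 d

272 days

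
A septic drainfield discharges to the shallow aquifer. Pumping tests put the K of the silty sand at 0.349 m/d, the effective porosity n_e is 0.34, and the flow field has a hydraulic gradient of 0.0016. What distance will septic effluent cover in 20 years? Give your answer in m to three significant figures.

12.0 m

Specific discharge q = 0.349 × 0.0016 = 5.584e-4 m/d
v = Ki/n = 0.349·0.0016/0.34 = 0.001642 m/d
T = 20 yr × 365 = 7300 d
L = v × T = 0.001642 × 7300 = 11.99 m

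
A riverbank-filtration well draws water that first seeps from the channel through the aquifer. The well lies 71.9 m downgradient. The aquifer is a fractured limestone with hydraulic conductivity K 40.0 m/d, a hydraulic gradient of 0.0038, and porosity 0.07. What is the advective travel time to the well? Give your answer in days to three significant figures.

Darcy flux q = K·i = 40.0 × 0.0038 = 0.1520 m/d
v = Ki/n = 40.0·0.0038/0.07 = 2.171 m/d
t = L / v = 71.9 / 2.171 = 33.11 d

33.1 days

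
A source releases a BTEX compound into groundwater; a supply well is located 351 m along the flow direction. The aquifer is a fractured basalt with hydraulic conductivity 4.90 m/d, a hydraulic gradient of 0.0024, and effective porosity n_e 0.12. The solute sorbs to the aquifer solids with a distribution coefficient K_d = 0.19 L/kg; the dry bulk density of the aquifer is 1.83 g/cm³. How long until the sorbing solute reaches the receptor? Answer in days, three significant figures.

Darcy flux q = K·i = 4.90 × 0.0024 = 0.01176 m/d
v_s = q/n_e = 0.01176/0.12 = 0.09800 m/d
Retardation R = 1 + ρ_b·K_d/n = 1 + 1.83×0.19/0.12 = 3.898
Contaminant velocity v_c = v/R = 0.09800/3.898 = 0.02514 m/d
t = L/v_c = 351/0.02514 = 13960 d

14000 days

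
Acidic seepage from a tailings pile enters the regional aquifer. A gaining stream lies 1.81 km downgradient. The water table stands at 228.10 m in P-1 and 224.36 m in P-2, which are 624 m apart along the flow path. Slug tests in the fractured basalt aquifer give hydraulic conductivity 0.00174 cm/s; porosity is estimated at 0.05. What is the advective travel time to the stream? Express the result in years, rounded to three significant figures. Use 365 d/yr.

27.5 years

Hydraulic gradient i = (228.10 − 224.36) / 624 = 3.74 / 624 = 0.005994
K = 0.00174 cm/s × 864 = 1.503 m/d
Specific discharge q = 1.503 × 0.005994 = 0.009011 m/d
Average linear velocity = 0.009011 / 0.05 = 0.1802 m/d
L = 1.81 km = 1810 m
t = L / v = 1810 / 0.1802 = 10040 d
   = 10040 / 365 = 27.5 yr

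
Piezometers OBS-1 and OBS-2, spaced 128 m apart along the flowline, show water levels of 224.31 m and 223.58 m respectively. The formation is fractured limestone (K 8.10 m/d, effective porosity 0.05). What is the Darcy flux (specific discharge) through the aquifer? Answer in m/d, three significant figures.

0.0462 m/d

Hydraulic gradient i = (224.31 − 223.58) / 128 = 0.73 / 128 = 0.005703
Specific discharge q = 8.10 × 0.005703 = 0.04620 m/d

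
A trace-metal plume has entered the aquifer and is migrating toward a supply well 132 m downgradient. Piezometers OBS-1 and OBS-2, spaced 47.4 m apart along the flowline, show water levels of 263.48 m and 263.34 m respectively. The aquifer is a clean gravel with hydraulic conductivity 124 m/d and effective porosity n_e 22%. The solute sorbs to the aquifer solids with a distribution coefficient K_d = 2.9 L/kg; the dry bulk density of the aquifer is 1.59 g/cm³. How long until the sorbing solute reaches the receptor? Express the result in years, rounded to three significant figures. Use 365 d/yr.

4.77 years

Hydraulic gradient i = (263.48 − 263.34) / 47.4 = 0.14 / 47.4 = 0.002954
Specific discharge q = 124 × 0.002954 = 0.3662 m/d
v = Ki/n = 124·0.002954/0.22 = 1.665 m/d
Retardation R = 1 + ρ_b·K_d/n = 1 + 1.59×2.9/0.22 = 21.96
Contaminant velocity v_c = v/R = 1.665/21.96 = 0.07581 m/d
t = L/v_c = 132/0.07581 = 1741 d
   = 1741/365 = 4.77 yr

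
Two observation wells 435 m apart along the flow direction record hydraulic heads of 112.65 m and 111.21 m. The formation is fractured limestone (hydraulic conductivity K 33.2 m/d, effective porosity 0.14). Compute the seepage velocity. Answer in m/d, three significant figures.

Hydraulic gradient i = (112.65 − 111.21) / 435 = 1.44 / 435 = 0.003310
q = Ki = 33.2 × 0.003310 = 0.1099 m/d
v = Ki/n = 33.2·0.003310/0.14 = 0.7850 m/d

0.785 m/d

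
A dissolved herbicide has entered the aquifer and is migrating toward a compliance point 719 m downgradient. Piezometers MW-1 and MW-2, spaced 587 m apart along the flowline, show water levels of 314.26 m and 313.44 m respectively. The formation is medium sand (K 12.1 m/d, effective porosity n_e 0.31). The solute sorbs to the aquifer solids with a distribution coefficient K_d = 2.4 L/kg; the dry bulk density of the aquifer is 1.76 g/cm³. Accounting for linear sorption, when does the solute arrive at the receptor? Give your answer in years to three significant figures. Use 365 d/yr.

Hydraulic gradient i = (314.26 − 313.44) / 587 = 0.82 / 587 = 0.001397
q = Ki = 12.1 × 0.001397 = 0.01690 m/d
v_s = q/n_e = 0.01690/0.31 = 0.05453 m/d
Retardation R = 1 + ρ_b·K_d/n = 1 + 1.76×2.4/0.31 = 14.63
Contaminant velocity v_c = v/R = 0.05453/14.63 = 0.003728 m/d
t = L/v_c = 719/0.003728 = 192900 d
   = 192900/365 = 528 yr

528 years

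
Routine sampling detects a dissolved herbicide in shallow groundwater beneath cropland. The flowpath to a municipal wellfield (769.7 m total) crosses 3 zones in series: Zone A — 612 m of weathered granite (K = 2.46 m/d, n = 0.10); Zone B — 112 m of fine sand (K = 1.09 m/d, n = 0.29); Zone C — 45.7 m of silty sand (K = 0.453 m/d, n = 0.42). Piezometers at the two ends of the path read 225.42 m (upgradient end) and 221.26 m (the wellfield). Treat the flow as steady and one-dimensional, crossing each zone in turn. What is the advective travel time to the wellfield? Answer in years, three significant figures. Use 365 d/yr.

Total head drop ΔH = 225.42 − 221.26 = 4.16 m
Steady 1-D flow in series ⇒ the Darcy flux q is identical in every zone and the zone head losses add (resistances L/K in series).
Σ(L/K) = 612/2.46 + 112/1.09 + 45.7/0.453 = 248.8 + 102.8 + 100.9 = 452.4 d
q = ΔH / Σ(L/K) = 4.16 / 452.4 = 0.009195 m/d (same in every zone)
Zone A: v = q/n = 0.009195/0.10 = 0.09195 m/d → t_A = 612/0.09195 = 6656 d
Zone B: v = q/n = 0.009195/0.29 = 0.03171 m/d → t_B = 112/0.03171 = 3532 d
Zone C: v = q/n = 0.009195/0.42 = 0.02189 m/d → t_C = 45.7/0.02189 = 2087 d
Total t = 6656 + 3532 + 2087 = 12280 d
   = 12280 / 365 = 33.6 yr

33.6 years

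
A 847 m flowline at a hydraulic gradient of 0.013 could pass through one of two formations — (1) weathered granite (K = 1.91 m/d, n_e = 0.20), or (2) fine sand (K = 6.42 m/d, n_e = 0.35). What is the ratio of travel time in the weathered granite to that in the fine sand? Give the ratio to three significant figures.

Unit 1 (weathered granite): v = 1.91×0.013/0.20 = 0.1241 m/d, t = 847/0.1241 = 6822 d
Unit 2 (fine sand): v = 6.42×0.013/0.35 = 0.2385 m/d, t = 847/0.2385 = 3552 d
t(weathered granite) / t(fine sand) = 6822/3552 = 1.92

1.92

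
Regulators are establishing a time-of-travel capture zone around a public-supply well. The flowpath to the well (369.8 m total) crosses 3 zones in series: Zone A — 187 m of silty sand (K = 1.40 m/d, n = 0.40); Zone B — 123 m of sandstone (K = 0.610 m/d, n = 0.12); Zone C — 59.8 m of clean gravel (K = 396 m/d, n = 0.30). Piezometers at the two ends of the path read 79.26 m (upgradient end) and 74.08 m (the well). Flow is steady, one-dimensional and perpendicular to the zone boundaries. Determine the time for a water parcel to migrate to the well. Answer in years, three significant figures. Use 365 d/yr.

19.1 years

Total head drop ΔH = 79.26 − 74.08 = 5.18 m
Continuity: the same q passes through each zone, so ΔH = q·Σ(L_j/K_j) — the zones act as resistances in series.
Σ(L/K) = 187/1.40 + 123/0.610 + 59.8/396 = 133.6 + 201.6 + 0.1510 = 335.4 d
q = ΔH / Σ(L/K) = 5.18 / 335.4 = 0.01545 m/d (same in every zone)
Zone A: v = q/n = 0.01545/0.40 = 0.03862 m/d → t_A = 187/0.03862 = 4843 d
Zone B: v = q/n = 0.01545/0.12 = 0.1287 m/d → t_B = 123/0.1287 = 955.6 d
Zone C: v = q/n = 0.01545/0.30 = 0.05149 m/d → t_C = 59.8/0.05149 = 1161 d
Total t = 4843 + 955.6 + 1161 = 6960 d
   = 6960 / 365 = 19.1 yr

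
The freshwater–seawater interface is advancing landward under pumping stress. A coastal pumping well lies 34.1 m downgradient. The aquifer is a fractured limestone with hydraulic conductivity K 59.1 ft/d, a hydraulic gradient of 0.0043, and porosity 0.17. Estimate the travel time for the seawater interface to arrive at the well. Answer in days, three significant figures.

K = 59.1 ft/d × 0.3048 = 18.01 m/d
Specific discharge q = 18.01 × 0.0043 = 0.07746 m/d
v_s = q/n_e = 0.07746/0.17 = 0.4556 m/d
t = L / v = 34.1 / 0.4556 = 74.84 d

74.8 days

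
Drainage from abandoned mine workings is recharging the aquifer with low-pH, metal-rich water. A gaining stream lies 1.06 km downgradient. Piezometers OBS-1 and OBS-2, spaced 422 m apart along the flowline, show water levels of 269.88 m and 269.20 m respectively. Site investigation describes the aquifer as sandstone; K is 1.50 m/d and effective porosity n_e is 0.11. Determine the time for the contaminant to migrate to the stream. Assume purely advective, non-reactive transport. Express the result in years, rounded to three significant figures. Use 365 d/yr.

132 years

Hydraulic gradient i = (269.88 − 269.20) / 422 = 0.68 / 422 = 0.001611
Darcy flux q = K·i = 1.50 × 0.001611 = 0.002417 m/d
Seepage velocity v = q / n = 0.002417 / 0.11 = 0.02197 m/d
L = 1.06 km = 1060 m
t = L / v = 1060 / 0.02197 = 48240 d
   = 48240 / 365 = 132 yr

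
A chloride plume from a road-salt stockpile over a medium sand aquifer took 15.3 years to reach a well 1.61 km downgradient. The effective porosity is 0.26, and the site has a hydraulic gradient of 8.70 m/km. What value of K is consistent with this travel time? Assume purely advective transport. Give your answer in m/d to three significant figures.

t = 15.3 years = 5585 d
L = 1.61 km = 1610 m
v = L / t = 1610 / 5585 = 0.2883 m/d
K = v · n / i = 0.2883 × 0.26 / 0.0087 = 8.62 m/d

8.62 m/d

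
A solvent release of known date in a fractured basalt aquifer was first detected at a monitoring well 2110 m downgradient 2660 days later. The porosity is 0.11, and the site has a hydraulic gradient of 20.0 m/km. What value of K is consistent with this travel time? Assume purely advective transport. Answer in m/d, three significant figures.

v = L / t = 2110 / 2660 = 0.7932 m/d
K = v · n / i = 0.7932 × 0.11 / 0.020 = 4.36 m/d

4.36 m/d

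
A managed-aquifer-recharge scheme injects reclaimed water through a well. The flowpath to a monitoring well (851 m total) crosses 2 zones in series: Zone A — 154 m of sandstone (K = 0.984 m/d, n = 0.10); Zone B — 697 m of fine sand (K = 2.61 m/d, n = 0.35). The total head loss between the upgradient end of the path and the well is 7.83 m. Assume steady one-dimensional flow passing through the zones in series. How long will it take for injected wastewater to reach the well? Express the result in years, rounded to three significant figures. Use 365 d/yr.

38.4 years

Steady 1-D flow in series ⇒ the Darcy flux q is identical in every zone and the zone head losses add (resistances L/K in series).
Σ(L/K) = 154/0.984 + 697/2.61 = 156.5 + 267.0 = 423.6 d
q = ΔH / Σ(L/K) = 7.83 / 423.6 = 0.01849 m/d (same in every zone)
Zone A: v = q/n = 0.01849/0.10 = 0.1849 m/d → t_A = 154/0.1849 = 833.0 d
Zone B: v = q/n = 0.01849/0.35 = 0.05282 m/d → t_B = 697/0.05282 = 13200 d
Total t = 833.0 + 13200 = 14030 d
   = 14030 / 365 = 38.4 yr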